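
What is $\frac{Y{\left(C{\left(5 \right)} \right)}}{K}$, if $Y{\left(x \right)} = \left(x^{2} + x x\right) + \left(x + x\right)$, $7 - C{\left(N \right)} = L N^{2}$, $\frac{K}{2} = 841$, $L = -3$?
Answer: $\frac{6806}{841} \approx 8.0927$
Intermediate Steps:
$K = 1682$ ($K = 2 \cdot 841 = 1682$)
$C{\left(N \right)} = 7 + 3 N^{2}$ ($C{\left(N \right)} = 7 - - 3 N^{2} = 7 + 3 N^{2}$)
$Y{\left(x \right)} = 2 x + 2 x^{2}$ ($Y{\left(x \right)} = \left(x^{2} + x^{2}\right) + 2 x = 2 x^{2} + 2 x = 2 x + 2 x^{2}$)
$\frac{Y{\left(C{\left(5 \right)} \right)}}{K} = \frac{2 \left(7 + 3 \cdot 5^{2}\right) \left(1 + \left(7 + 3 \cdot 5^{2}\right)\right)}{1682} = 2 \left(7 + 3 \cdot 25\right) \left(1 + \left(7 + 3 \cdot 25\right)\right) \frac{1}{1682} = 2 \left(7 + 75\right) \left(1 + \left(7 + 75\right)\right) \frac{1}{1682} = 2 \cdot 82 \left(1 + 82\right) \frac{1}{1682} = 2 \cdot 82 \cdot 83 \cdot \frac{1}{1682} = 13612 \cdot \frac{1}{1682} = \frac{6806}{841}$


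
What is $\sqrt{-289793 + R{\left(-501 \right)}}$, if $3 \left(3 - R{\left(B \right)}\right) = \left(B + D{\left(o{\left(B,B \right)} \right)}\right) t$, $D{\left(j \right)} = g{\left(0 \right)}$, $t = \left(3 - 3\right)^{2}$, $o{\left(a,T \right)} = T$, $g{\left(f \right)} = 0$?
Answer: $i \sqrt{289790} \approx 538.32 i$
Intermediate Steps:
$t = 0$ ($t = 0^{2} = 0$)
$D{\left(j \right)} = 0$
$R{\left(B \right)} = 3$ ($R{\left(B \right)} = 3 - \frac{\left(B + 0\right) 0}{3} = 3 - \frac{B 0}{3} = 3 - 0 = 3 + 0 = 3$)
$\sqrt{-289793 + R{\left(-501 \right)}} = \sqrt{-289793 + 3} = \sqrt{-289790} = i \sqrt{289790}$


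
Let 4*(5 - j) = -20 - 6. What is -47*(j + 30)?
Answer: -3901/2 ≈ -1950.5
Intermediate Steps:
j = 23/2 (j = 5 - (-20 - 6)/4 = 5 - ¼*(-26) = 5 + 13/2 = 23/2 ≈ 11.500)
-47*(j + 30) = -47*(23/2 + 30) = -47*83/2 = -3901/2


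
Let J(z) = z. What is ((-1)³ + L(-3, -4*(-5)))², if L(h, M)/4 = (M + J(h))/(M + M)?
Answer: 49/100 ≈ 0.49000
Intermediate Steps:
L(h, M) = 2*(M + h)/M (L(h, M) = 4*((M + h)/(M + M)) = 4*((M + h)/((2*M))) = 4*((M + h)*(1/(2*M))) = 4*((M + h)/(2*M)) = 2*(M + h)/M)
((-1)³ + L(-3, -4*(-5)))² = ((-1)³ + (2 + 2*(-3)/(-4*(-5))))² = (-1 + (2 + 2*(-3)/20))² = (-1 + (2 + 2*(-3)*(1/20)))² = (-1 + (2 - 3/10))² = (-1 + 17/10)² = (7/10)² = 49/100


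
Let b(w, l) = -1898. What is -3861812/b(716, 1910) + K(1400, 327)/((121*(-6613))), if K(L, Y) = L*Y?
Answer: 1544624394538/759364177 ≈ 2034.1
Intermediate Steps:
-3861812/b(716, 1910) + K(1400, 327)/((121*(-6613))) = -3861812/(-1898) + (1400*327)/((121*(-6613))) = -3861812*(-1/1898) + 457800/(-800173) = 1930906/949 + 457800*(-1/800173) = 1930906/949 - 457800/800173 = 1544624394538/759364177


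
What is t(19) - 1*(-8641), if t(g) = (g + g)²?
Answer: 10085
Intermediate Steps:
t(g) = 4*g² (t(g) = (2*g)² = 4*g²)
t(19) - 1*(-8641) = 4*19² - 1*(-8641) = 4*361 + 8641 = 1444 + 8641 = 10085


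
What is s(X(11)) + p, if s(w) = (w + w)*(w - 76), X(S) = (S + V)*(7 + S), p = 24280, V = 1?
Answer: 84760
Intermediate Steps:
X(S) = (1 + S)*(7 + S) (X(S) = (S + 1)*(7 + S) = (1 + S)*(7 + S))
s(w) = 2*w*(-76 + w) (s(w) = (2*w)*(-76 + w) = 2*w*(-76 + w))
s(X(11)) + p = 2*(7 + 11² + 8*11)*(-76 + (7 + 11² + 8*11)) + 24280 = 2*(7 + 121 + 88)*(-76 + (7 + 121 + 88)) + 24280 = 2*216*(-76 + 216) + 24280 = 2*216*140 + 24280 = 60480 + 24280 = 84760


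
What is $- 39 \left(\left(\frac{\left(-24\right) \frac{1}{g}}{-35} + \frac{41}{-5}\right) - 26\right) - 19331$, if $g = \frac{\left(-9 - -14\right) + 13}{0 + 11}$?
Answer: $- \frac{630474}{35} \approx -18014.0$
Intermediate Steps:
$g = \frac{18}{11}$ ($g = \frac{\left(-9 + 14\right) + 13}{11} = \left(5 + 13\right) \frac{1}{11} = 18 \cdot \frac{1}{11} = \frac{18}{11} \approx 1.6364$)
$- 39 \left(\left(\frac{\left(-24\right) \frac{1}{g}}{-35} + \frac{41}{-5}\right) - 26\right) - 19331 = - 39 \left(\left(\frac{\left(-24\right) \frac{1}{\frac{18}{11}}}{-35} + \frac{41}{-5}\right) - 26\right) - 19331 = - 39 \left(\left(\left(-24\right) \frac{11}{18} \left(- \frac{1}{35}\right) + 41 \left(- \frac{1}{5}\right)\right) - 26\right) - 19331 = - 39 \left(\left(\left(- \frac{44}{3}\right) \left(- \frac{1}{35}\right) - \frac{41}{5}\right) - 26\right) - 19331 = - 39 \left(\left(\frac{44}{105} - \frac{41}{5}\right) - 26\right) - 19331 = - 39 \left(- \frac{817}{105} - 26\right) - 19331 = \left(-39\right) \left(- \frac{3547}{105}\right) - 19331 = \frac{46111}{35} - 19331 = - \frac{630474}{35}$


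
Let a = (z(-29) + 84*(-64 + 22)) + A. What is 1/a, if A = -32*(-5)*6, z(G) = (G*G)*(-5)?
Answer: -1/6773 ≈ -0.00014765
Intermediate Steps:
z(G) = -5*G² (z(G) = G²*(-5) = -5*G²)
A = 960 (A = 160*6 = 960)
a = -6773 (a = (-5*(-29)² + 84*(-64 + 22)) + 960 = (-5*841 + 84*(-42)) + 960 = (-4205 - 3528) + 960 = -7733 + 960 = -6773)
1/a = 1/(-6773) = -1/6773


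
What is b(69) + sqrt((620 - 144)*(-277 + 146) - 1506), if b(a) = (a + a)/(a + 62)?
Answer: 138/131 + I*sqrt(63862) ≈ 1.0534 + 252.71*I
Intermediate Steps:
b(a) = 2*a/(62 + a) (b(a) = (2*a)/(62 + a) = 2*a/(62 + a))
b(69) + sqrt((620 - 144)*(-277 + 146) - 1506) = 2*69/(62 + 69) + sqrt((620 - 144)*(-277 + 146) - 1506) = 2*69/131 + sqrt(476*(-131) - 1506) = 2*69*(1/131) + sqrt(-62356 - 1506) = 138/131 + sqrt(-63862) = 138/131 + I*sqrt(63862)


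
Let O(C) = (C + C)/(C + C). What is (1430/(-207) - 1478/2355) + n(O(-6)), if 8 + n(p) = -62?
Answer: -12599182/162495 ≈ -77.536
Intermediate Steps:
O(C) = 1 (O(C) = (2*C)/((2*C)) = (2*C)*(1/(2*C)) = 1)
n(p) = -70 (n(p) = -8 - 62 = -70)
(1430/(-207) - 1478/2355) + n(O(-6)) = (1430/(-207) - 1478/2355) - 70 = (1430*(-1/207) - 1478*1/2355) - 70 = (-1430/207 - 1478/2355) - 70 = -1224532/162495 - 70 = -12599182/162495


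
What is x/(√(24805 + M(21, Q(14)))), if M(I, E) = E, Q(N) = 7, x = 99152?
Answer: 49576*√6203/6203 ≈ 629.46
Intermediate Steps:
x/(√(24805 + M(21, Q(14)))) = 99152/(√(24805 + 7)) = 99152/(√24812) = 99152/((2*√6203)) = 99152*(√6203/12406) = 49576*√6203/6203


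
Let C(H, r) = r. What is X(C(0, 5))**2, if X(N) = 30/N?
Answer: 36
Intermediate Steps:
X(C(0, 5))**2 = (30/5)**2 = (30*(1/5))**2 = 6**2 = 36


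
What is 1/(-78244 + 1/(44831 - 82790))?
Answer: -37959/2970063997 ≈ -1.2781e-5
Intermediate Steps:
1/(-78244 + 1/(44831 - 82790)) = 1/(-78244 + 1/(-37959)) = 1/(-78244 - 1/37959) = 1/(-2970063997/37959) = -37959/2970063997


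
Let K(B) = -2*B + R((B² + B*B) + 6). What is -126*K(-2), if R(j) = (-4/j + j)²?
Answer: -169416/7 ≈ -24202.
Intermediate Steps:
R(j) = (j - 4/j)²
K(B) = -2*B + (-4 + (6 + 2*B²)²)²/(6 + 2*B²)² (K(B) = -2*B + (-4 + ((B² + B*B) + 6)²)²/((B² + B*B) + 6)² = -2*B + (-4 + ((B² + B²) + 6)²)²/((B² + B²) + 6)² = -2*B + (-4 + (2*B² + 6)²)²/(2*B² + 6)² = -2*B + (-4 + (6 + 2*B²)²)²/(6 + 2*B²)²)
-126*K(-2) = -126*(-2*(-2) + 4*(-1 + (3 + (-2)²)²)²/(3 + (-2)²)²) = -126*(4 + 4*(-1 + (3 + 4)²)²/(3 + 4)²) = -126*(4 + 4*(-1 + 7²)²/7²) = -126*(4 + 4*(-1 + 49)²*(1/49)) = -126*(4 + 4*48²*(1/49)) = -126*(4 + 4*2304*(1/49)) = -126*(4 + 9216/49) = -126*9412/49 = -169416/7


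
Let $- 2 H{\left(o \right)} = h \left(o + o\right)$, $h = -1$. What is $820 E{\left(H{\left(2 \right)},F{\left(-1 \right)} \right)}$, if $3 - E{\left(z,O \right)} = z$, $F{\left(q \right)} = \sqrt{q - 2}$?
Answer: $820$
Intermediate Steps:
$H{\left(o \right)} = o$ ($H{\left(o \right)} = - \frac{\left(-1\right) \left(o + o\right)}{2} = - \frac{\left(-1\right) 2 o}{2} = - \frac{\left(-2\right) o}{2} = o$)
$F{\left(q \right)} = \sqrt{-2 + q}$
$E{\left(z,O \right)} = 3 - z$
$820 E{\left(H{\left(2 \right)},F{\left(-1 \right)} \right)} = 820 \left(3 - 2\right) = 820 \cdot 1 = 820$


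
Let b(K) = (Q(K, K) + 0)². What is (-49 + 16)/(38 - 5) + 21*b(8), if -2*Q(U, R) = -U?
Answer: 335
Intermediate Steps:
Q(U, R) = U/2 (Q(U, R) = -(-1)*U/2 = U/2)
b(K) = K²/4 (b(K) = (K/2 + 0)² = (K/2)² = K²/4)
(-49 + 16)/(38 - 5) + 21*b(8) = (-49 + 16)/(38 - 5) + 21*((¼)*8²) = -33/33 + 21*((¼)*64) = -33*1/33 + 21*16 = -1 + 336 = 335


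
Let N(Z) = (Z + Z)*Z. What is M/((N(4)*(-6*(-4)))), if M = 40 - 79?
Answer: -13/256 ≈ -0.050781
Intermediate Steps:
N(Z) = 2*Z² (N(Z) = (2*Z)*Z = 2*Z²)
M = -39
M/((N(4)*(-6*(-4)))) = -39/((2*4²)*(-6*(-4))) = -39/((2*16)*24) = -39/(32*24) = -39/768 = -39*1/768 = -13/256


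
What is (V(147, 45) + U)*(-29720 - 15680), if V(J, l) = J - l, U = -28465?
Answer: 1287680200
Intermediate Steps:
(V(147, 45) + U)*(-29720 - 15680) = ((147 - 1*45) - 28465)*(-29720 - 15680) = ((147 - 45) - 28465)*(-45400) = (102 - 28465)*(-45400) = -28363*(-45400) = 1287680200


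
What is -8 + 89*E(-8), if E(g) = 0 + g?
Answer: -720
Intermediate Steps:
E(g) = g
-8 + 89*E(-8) = -8 + 89*(-8) = -8 - 712 = -720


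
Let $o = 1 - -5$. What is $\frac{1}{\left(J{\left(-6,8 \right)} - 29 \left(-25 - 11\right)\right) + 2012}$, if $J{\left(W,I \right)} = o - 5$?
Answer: $\frac{1}{3057} \approx 0.00032712$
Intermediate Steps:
$o = 6$ ($o = 1 + 5 = 6$)
$J{\left(W,I \right)} = 1$ ($J{\left(W,I \right)} = 6 - 5 = 1$)
$\frac{1}{\left(J{\left(-6,8 \right)} - 29 \left(-25 - 11\right)\right) + 2012} = \frac{1}{\left(1 - 29 \left(-25 - 11\right)\right) + 2012} = \frac{1}{\left(1 - -1044\right) + 2012} = \frac{1}{\left(1 + 1044\right) + 2012} = \frac{1}{1045 + 2012} = \frac{1}{3057}$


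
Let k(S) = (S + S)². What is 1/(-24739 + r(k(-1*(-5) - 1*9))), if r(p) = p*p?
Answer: -1/20643 ≈ -4.8443e-5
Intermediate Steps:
k(S) = 4*S² (k(S) = (2*S)² = 4*S²)
r(p) = p²
1/(-24739 + r(k(-1*(-5) - 1*9))) = 1/(-24739 + (4*(-1*(-5) - 1*9)²)²) = 1/(-24739 + (4*(5 - 9)²)²) = 1/(-24739 + (4*(-4)²)²) = 1/(-24739 + (4*16)²) = 1/(-24739 + 64²) = 1/(-24739 + 4096) = 1/(-20643) = -1/20643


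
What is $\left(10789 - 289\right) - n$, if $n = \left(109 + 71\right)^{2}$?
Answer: $-21900$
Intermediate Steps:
$n = 32400$ ($n = 180^{2} = 32400$)
$\left(10789 - 289\right) - n = \left(10789 - 289\right) - 32400 = 10500 - 32400 = -21900$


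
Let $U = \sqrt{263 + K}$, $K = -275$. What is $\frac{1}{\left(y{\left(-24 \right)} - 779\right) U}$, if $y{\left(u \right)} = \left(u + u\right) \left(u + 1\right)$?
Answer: $- \frac{i \sqrt{3}}{1950} \approx - 0.00088823 i$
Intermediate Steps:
$y{\left(u \right)} = 2 u \left(1 + u\right)$
$U = 2 i \sqrt{3}$ ($U = \sqrt{263 - 275} = \sqrt{-12} = 2 i \sqrt{3} \approx 3.4641 i$)
$\frac{1}{\left(y{\left(-24 \right)} - 779\right) U} = \frac{1}{\left(2 \left(-24\right) \left(1 - 24\right) - 779\right) 2 i \sqrt{3}} = \frac{\left(- \frac{1}{6}\right) i \sqrt{3}}{2 \left(-24\right) \left(-23\right) - 779} = \frac{\left(- \frac{1}{6}\right) i \sqrt{3}}{1104 - 779} = \frac{\left(- \frac{1}{6}\right) i \sqrt{3}}{325} = - \frac{i \sqrt{3}}{1950}$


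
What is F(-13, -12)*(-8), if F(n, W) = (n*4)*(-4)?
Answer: -1664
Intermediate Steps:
F(n, W) = -16*n (F(n, W) = (4*n)*(-4) = -16*n)
F(-13, -12)*(-8) = -16*(-13)*(-8) = 208*(-8) = -1664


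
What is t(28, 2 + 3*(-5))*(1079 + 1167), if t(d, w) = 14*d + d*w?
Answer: 62888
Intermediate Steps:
t(28, 2 + 3*(-5))*(1079 + 1167) = (28*(14 + (2 + 3*(-5))))*(1079 + 1167) = (28*(14 + (2 - 15)))*2246 = (28*(14 - 13))*2246 = (28*1)*2246 = 28*2246 = 62888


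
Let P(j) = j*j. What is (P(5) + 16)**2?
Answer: 1681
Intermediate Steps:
P(j) = j**2
(P(5) + 16)**2 = (5**2 + 16)**2 = (25 + 16)**2 = 41**2 = 1681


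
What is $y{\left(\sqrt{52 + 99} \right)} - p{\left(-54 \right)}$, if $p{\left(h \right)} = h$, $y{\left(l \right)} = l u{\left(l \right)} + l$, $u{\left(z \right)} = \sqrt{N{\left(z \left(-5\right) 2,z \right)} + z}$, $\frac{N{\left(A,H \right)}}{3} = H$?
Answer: $54 + \sqrt{151} + 2 \cdot 151^{\frac{3}{4}} \approx 152.44$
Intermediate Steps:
$N{\left(A,H \right)} = 3 H$
$u{\left(z \right)} = 2 \sqrt{z}$ ($u{\left(z \right)} = \sqrt{3 z + z} = \sqrt{4 z} = 2 \sqrt{z}$)
$y{\left(l \right)} = l + 2 l^{\frac{3}{2}}$ ($y{\left(l \right)} = l 2 \sqrt{l} + l = 2 l^{\frac{3}{2}} + l = l + 2 l^{\frac{3}{2}}$)
$y{\left(\sqrt{52 + 99} \right)} - p{\left(-54 \right)} = \left(\sqrt{52 + 99} + 2 \left(\sqrt{52 + 99}\right)^{\frac{3}{2}}\right) - -54 = \left(\sqrt{151} + 2 \left(\sqrt{151}\right)^{\frac{3}{2}}\right) + 54 = \left(\sqrt{151} + 2 \cdot 151^{\frac{3}{4}}\right) + 54 = 54 + \sqrt{151} + 2 \cdot 151^{\frac{3}{4}}$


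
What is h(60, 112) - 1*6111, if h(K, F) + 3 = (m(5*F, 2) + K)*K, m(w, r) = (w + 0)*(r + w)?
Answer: 18880686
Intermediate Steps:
m(w, r) = w*(r + w)
h(K, F) = -3 + K*(K + 5*F*(2 + 5*F)) (h(K, F) = -3 + ((5*F)*(2 + 5*F) + K)*K = -3 + (5*F*(2 + 5*F) + K)*K = -3 + (K + 5*F*(2 + 5*F))*K = -3 + K*(K + 5*F*(2 + 5*F)))
h(60, 112) - 1*6111 = (-3 + 60² + 5*112*60*(2 + 5*112)) - 1*6111 = (-3 + 3600 + 5*112*60*(2 + 560)) - 6111 = (-3 + 3600 + 5*112*60*562) - 6111 = (-3 + 3600 + 18883200) - 6111 = 18886797 - 6111 = 18880686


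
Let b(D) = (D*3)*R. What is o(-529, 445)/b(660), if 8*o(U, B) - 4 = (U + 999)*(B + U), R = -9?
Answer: 9869/35640 ≈ 0.27691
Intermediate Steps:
o(U, B) = 1/2 + (999 + U)*(B + U)/8 (o(U, B) = 1/2 + ((U + 999)*(B + U))/8 = 1/2 + ((999 + U)*(B + U))/8 = 1/2 + (999 + U)*(B + U)/8)
b(D) = -27*D (b(D) = (D*3)*(-9) = (3*D)*(-9) = -27*D)
o(-529, 445)/b(660) = (1/2 + (1/8)*(-529)**2 + (999/8)*445 + (999/8)*(-529) + (1/8)*445*(-529))/((-27*660)) = (1/2 + (1/8)*279841 + 444555/8 - 528471/8 - 235405/8)/(-17820) = (1/2 + 279841/8 + 444555/8 - 528471/8 - 235405/8)*(-1/17820) = -9869/2*(-1/17820) = 9869/35640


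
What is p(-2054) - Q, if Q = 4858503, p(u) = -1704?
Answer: -4860207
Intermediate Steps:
p(-2054) - Q = -1704 - 1*4858503 = -1704 - 4858503 = -4860207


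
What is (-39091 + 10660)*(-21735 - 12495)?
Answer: 973193130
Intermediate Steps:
(-39091 + 10660)*(-21735 - 12495) = -28431*(-34230) = 973193130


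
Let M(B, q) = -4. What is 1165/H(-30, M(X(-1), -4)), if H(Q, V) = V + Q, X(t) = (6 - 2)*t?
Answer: -1165/34 ≈ -34.265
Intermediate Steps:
X(t) = 4*t
H(Q, V) = Q + V
1165/H(-30, M(X(-1), -4)) = 1165/(-30 - 4) = 1165/(-34) = 1165*(-1/34) = -1165/34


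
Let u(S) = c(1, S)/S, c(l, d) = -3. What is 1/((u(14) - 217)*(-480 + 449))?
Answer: 14/94271 ≈ 0.00014851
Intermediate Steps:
u(S) = -3/S
1/((u(14) - 217)*(-480 + 449)) = 1/((-3/14 - 217)*(-480 + 449)) = 1/((-3*1/14 - 217)*(-31)) = 1/((-3/14 - 217)*(-31)) = 1/(-3041/14*(-31)) = 1/(94271/14) = 14/94271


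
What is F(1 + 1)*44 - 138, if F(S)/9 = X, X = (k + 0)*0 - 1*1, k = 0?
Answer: -534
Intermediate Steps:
X = -1 (X = (0 + 0)*0 - 1*1 = 0*0 - 1 = 0 - 1 = -1)
F(S) = -9 (F(S) = 9*(-1) = -9)
F(1 + 1)*44 - 138 = -9*44 - 138 = -396 - 138 = -534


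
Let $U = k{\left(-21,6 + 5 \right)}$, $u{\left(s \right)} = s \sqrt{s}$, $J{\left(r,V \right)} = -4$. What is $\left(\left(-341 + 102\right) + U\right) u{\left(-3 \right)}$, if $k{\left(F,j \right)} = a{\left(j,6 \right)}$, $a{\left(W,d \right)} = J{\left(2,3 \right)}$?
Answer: $729 i \sqrt{3} \approx 1262.7 i$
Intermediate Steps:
$u{\left(s \right)} = s^{\frac{3}{2}}$
$a{\left(W,d \right)} = -4$
$k{\left(F,j \right)} = -4$
$U = -4$
$\left(\left(-341 + 102\right) + U\right) u{\left(-3 \right)} = \left(\left(-341 + 102\right) - 4\right) \left(-3\right)^{\frac{3}{2}} = \left(-239 - 4\right) \left(- 3 i \sqrt{3}\right) = - 243 \left(- 3 i \sqrt{3}\right) = 729 i \sqrt{3}$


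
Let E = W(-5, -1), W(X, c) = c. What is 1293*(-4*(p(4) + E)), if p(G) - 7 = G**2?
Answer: -113784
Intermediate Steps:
p(G) = 7 + G**2
E = -1
1293*(-4*(p(4) + E)) = 1293*(-4*((7 + 4**2) - 1)) = 1293*(-4*((7 + 16) - 1)) = 1293*(-4*(23 - 1)) = 1293*(-4*22) = 1293*(-88) = -113784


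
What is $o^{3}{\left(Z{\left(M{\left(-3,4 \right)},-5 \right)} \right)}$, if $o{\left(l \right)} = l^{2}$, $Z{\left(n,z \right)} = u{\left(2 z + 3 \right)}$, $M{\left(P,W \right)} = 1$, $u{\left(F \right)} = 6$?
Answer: $46656$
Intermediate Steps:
$Z{\left(n,z \right)} = 6$
$o^{3}{\left(Z{\left(M{\left(-3,4 \right)},-5 \right)} \right)} = \left(6^{2}\right)^{3} = 36^{3} = 46656$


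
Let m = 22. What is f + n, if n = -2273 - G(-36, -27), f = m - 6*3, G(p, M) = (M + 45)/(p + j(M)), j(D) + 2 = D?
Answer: -147467/65 ≈ -2268.7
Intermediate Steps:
j(D) = -2 + D
G(p, M) = (45 + M)/(-2 + M + p) (G(p, M) = (M + 45)/(p + (-2 + M)) = (45 + M)/(-2 + M + p))
f = 4 (f = 22 - 6*3 = 22 - 18 = 4)
n = -147727/65 (n = -2273 - (45 - 27)/(-2 - 27 - 36) = -2273 - 18/(-65) = -2273 - (-1)*18/65 = -2273 - 1*(-18/65) = -2273 + 18/65 = -147727/65 ≈ -2272.7)
f + n = 4 - 147727/65 = -147467/65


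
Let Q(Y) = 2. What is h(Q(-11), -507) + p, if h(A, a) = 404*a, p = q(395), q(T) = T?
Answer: -204433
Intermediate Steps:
p = 395
h(Q(-11), -507) + p = 404*(-507) + 395 = -204828 + 395 = -204433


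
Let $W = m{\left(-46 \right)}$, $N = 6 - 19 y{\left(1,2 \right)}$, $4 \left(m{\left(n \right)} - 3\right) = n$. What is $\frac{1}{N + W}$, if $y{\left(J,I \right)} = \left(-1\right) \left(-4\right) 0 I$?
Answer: $- \frac{2}{5} \approx -0.4$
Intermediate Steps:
$m{\left(n \right)} = 3 + \frac{n}{4}$
$y{\left(J,I \right)} = 0$ ($y{\left(J,I \right)} = 4 \cdot 0 I = 0 I = 0$)
$N = 6$ ($N = 6 - 0 = 6 + 0 = 6$)
$W = - \frac{17}{2}$ ($W = 3 + \frac{1}{4} \left(-46\right) = 3 - \frac{23}{2} = - \frac{17}{2} \approx -8.5$)
$\frac{1}{N + W} = \frac{1}{6 - \frac{17}{2}} = \frac{1}{- \frac{5}{2}} = - \frac{2}{5}$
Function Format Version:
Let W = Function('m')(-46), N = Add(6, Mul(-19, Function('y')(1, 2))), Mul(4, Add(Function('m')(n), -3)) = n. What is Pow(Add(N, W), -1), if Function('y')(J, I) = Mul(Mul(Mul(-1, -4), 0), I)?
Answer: Rational(-2, 5) ≈ -0.40000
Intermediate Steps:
Function('m')(n) = Add(3, Mul(Rational(1, 4), n))
Function('y')(J, I) = 0 (Function('y')(J, I) = Mul(Mul(4, 0), I) = Mul(0, I) = 0)
N = 6 (N = Add(6, Mul(-19, 0)) = Add(6, 0) = 6)
W = Rational(-17, 2) (W = Add(3, Mul(Rational(1, 4), -46)) = Add(3, Rational(-23, 2)) = Rational(-17, 2) ≈ -8.5000)
Pow(Add(N, W), -1) = Pow(Add(6, Rational(-17, 2)), -1) = Pow(Rational(-5, 2), -1) = Rational(-2, 5)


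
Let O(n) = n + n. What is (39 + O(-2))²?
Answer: 1225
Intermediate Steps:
O(n) = 2*n
(39 + O(-2))² = (39 + 2*(-2))² = (39 - 4)² = 35² = 1225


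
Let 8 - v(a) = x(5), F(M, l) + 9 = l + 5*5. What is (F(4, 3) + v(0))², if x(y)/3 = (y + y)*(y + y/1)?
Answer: 74529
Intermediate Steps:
x(y) = 12*y² (x(y) = 3*((y + y)*(y + y/1)) = 3*((2*y)*(y + y*1)) = 3*((2*y)*(y + y)) = 3*((2*y)*(2*y)) = 3*(4*y²) = 12*y²)
F(M, l) = 16 + l (F(M, l) = -9 + (l + 5*5) = -9 + (l + 25) = -9 + (25 + l) = 16 + l)
v(a) = -292 (v(a) = 8 - 12*5² = 8 - 12*25 = 8 - 1*300 = 8 - 300 = -292)
(F(4, 3) + v(0))² = ((16 + 3) - 292)² = (19 - 292)² = (-273)² = 74529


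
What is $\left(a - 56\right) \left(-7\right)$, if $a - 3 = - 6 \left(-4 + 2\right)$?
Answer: $287$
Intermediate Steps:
$a = 15$ ($a = 3 - 6 \left(-4 + 2\right) = 3 - -12 = 3 + 12 = 15$)
$\left(a - 56\right) \left(-7\right) = \left(15 - 56\right) \left(-7\right) = \left(-41\right) \left(-7\right) = 287$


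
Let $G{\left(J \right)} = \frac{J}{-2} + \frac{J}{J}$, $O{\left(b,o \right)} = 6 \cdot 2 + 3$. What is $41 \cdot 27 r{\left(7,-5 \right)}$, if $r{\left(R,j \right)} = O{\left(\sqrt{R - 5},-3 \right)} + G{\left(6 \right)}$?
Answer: $14391$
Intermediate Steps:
$O{\left(b,o \right)} = 15$ ($O{\left(b,o \right)} = 12 + 3 = 15$)
$G{\left(J \right)} = 1 - \frac{J}{2}$ ($G{\left(J \right)} = J \left(- \frac{1}{2}\right) + 1 = - \frac{J}{2} + 1 = 1 - \frac{J}{2}$)
$r{\left(R,j \right)} = 13$ ($r{\left(R,j \right)} = 15 + \left(1 - 3\right) = 15 - 2 = 13$)
$41 \cdot 27 r{\left(7,-5 \right)} = 41 \cdot 27 \cdot 13 = 1107 \cdot 13 = 14391$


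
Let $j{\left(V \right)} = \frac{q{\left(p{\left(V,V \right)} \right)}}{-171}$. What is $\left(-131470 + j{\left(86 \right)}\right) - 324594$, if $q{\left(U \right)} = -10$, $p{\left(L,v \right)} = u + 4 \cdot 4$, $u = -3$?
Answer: $- \frac{77986934}{171} \approx -4.5606 \cdot 10^{5}$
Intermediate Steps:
$p{\left(L,v \right)} = 13$ ($p{\left(L,v \right)} = -3 + 4 \cdot 4 = -3 + 16 = 13$)
$j{\left(V \right)} = \frac{10}{171}$ ($j{\left(V \right)} = - \frac{10}{-171} = \left(-10\right) \left(- \frac{1}{171}\right) = \frac{10}{171}$)
$\left(-131470 + j{\left(86 \right)}\right) - 324594 = \left(-131470 + \frac{10}{171}\right) - 324594 = - \frac{22481360}{171} - 324594 = - \frac{77986934}{171}$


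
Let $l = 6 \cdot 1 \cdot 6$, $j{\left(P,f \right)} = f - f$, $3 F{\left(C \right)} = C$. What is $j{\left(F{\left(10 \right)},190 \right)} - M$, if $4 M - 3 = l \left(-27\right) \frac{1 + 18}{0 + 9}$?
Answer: $\frac{2049}{4} \approx 512.25$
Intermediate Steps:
$F{\left(C \right)} = \frac{C}{3}$
$j{\left(P,f \right)} = 0$
$l = 36$ ($l = 6 \cdot 6 = 36$)
$M = - \frac{2049}{4}$ ($M = \frac{3}{4} + \frac{36 \left(-27\right) \frac{1 + 18}{0 + 9}}{4} = \frac{3}{4} + \frac{\left(-972\right) \frac{19}{9}}{4} = \frac{3}{4} + \frac{1}{4} \left(-2052\right) = \frac{3}{4} - 513 = - \frac{2049}{4} \approx -512.25$)
$j{\left(F{\left(10 \right)},190 \right)} - M = 0 - - \frac{2049}{4} = 0 + \frac{2049}{4} = \frac{2049}{4}$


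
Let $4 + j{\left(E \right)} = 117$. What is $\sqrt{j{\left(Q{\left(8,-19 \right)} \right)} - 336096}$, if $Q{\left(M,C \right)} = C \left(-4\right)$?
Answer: $i \sqrt{335983} \approx 579.64 i$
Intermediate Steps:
$Q{\left(M,C \right)} = - 4 C$
$j{\left(E \right)} = 113$ ($j{\left(E \right)} = -4 + 117 = 113$)
$\sqrt{j{\left(Q{\left(8,-19 \right)} \right)} - 336096} = \sqrt{113 - 336096} = \sqrt{-335983} = i \sqrt{335983}$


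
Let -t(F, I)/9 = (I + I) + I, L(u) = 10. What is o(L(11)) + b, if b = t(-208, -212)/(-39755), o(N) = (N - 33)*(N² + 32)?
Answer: -120701904/39755 ≈ -3036.1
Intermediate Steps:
t(F, I) = -27*I (t(F, I) = -9*((I + I) + I) = -9*(2*I + I) = -27*I)
o(N) = (-33 + N)*(32 + N²)
b = -5724/39755 (b = -27*(-212)/(-39755) = 5724*(-1/39755) = -5724/39755 ≈ -0.14398)
o(L(11)) + b = (-1056 + 10³ - 33*10² + 32*10) - 5724/39755 = (-1056 + 1000 - 33*100 + 320) - 5724/39755 = (-1056 + 1000 - 3300 + 320) - 5724/39755 = -3036 - 5724/39755 = -120701904/39755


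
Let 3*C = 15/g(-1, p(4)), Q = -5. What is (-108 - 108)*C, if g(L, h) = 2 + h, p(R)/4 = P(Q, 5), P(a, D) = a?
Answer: 60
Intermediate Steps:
p(R) = -20 (p(R) = 4*(-5) = -20)
C = -5/18 (C = (15/(2 - 20))/3 = (15/(-18))/3 = (15*(-1/18))/3 = (⅓)*(-⅚) = -5/18 ≈ -0.27778)
(-108 - 108)*C = (-108 - 108)*(-5/18) = -216*(-5/18) = 60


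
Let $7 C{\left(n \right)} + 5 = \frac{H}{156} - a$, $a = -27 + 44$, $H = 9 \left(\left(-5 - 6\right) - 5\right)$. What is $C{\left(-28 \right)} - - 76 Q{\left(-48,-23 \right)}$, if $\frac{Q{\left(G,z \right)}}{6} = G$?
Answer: $- \frac{1992106}{91} \approx -21891.0$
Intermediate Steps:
$Q{\left(G,z \right)} = 6 G$
$H = -144$ ($H = 9 \left(\left(-5 - 6\right) - 5\right) = 9 \left(-11 - 5\right) = 9 \left(-16\right) = -144$)
$a = 17$
$C{\left(n \right)} = - \frac{298}{91}$ ($C{\left(n \right)} = - \frac{5}{7} + \frac{- \frac{144}{156} - 17}{7} = - \frac{5}{7} + \frac{\left(-144\right) \frac{1}{156} - 17}{7} = - \frac{5}{7} + \frac{- \frac{12}{13} - 17}{7} = - \frac{5}{7} + \frac{1}{7} \left(- \frac{233}{13}\right) = - \frac{5}{7} - \frac{233}{91} = - \frac{298}{91}$)
$C{\left(-28 \right)} - - 76 Q{\left(-48,-23 \right)} = - \frac{298}{91} - - 76 \cdot 6 \left(-48\right) = - \frac{298}{91} - \left(-76\right) \left(-288\right) = - \frac{298}{91} - 21888 = - \frac{1992106}{91}$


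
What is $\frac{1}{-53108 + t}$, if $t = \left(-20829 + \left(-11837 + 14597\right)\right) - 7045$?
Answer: $- \frac{1}{78222} \approx -1.2784 \cdot 10^{-5}$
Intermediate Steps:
$t = -25114$ ($t = \left(-20829 + 2760\right) - 7045 = -18069 - 7045 = -25114$)
$\frac{1}{-53108 + t} = \frac{1}{-53108 - 25114} = \frac{1}{-78222} = - \frac{1}{78222}$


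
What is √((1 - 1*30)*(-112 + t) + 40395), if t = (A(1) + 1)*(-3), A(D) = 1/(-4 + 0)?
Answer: √174833/2 ≈ 209.07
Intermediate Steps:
A(D) = -¼ (A(D) = 1/(-4) = -¼)
t = -9/4 (t = (-¼ + 1)*(-3) = (¾)*(-3) = -9/4 ≈ -2.2500)
√((1 - 1*30)*(-112 + t) + 40395) = √((1 - 1*30)*(-112 - 9/4) + 40395) = √((1 - 30)*(-457/4) + 40395) = √(-29*(-457/4) + 40395) = √(13253/4 + 40395) = √(174833/4) = √174833/2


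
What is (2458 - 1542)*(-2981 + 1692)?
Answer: -1180724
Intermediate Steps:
(2458 - 1542)*(-2981 + 1692) = 916*(-1289) = -1180724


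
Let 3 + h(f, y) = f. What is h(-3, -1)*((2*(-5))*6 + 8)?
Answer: 312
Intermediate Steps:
h(f, y) = -3 + f
h(-3, -1)*((2*(-5))*6 + 8) = (-3 - 3)*((2*(-5))*6 + 8) = -6*(-10*6 + 8) = -6*(-60 + 8) = -6*(-52) = 312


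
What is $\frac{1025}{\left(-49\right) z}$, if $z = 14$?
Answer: $- \frac{1025}{686} \approx -1.4942$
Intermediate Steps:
$\frac{1025}{\left(-49\right) z} = \frac{1025}{\left(-49\right) 14} = \frac{1025}{-686} = 1025 \left(- \frac{1}{686}\right) = - \frac{1025}{686}$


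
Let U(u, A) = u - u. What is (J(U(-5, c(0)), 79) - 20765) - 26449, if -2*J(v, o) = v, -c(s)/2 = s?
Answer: -47214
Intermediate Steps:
c(s) = -2*s
U(u, A) = 0
J(v, o) = -v/2
(J(U(-5, c(0)), 79) - 20765) - 26449 = (-½*0 - 20765) - 26449 = (0 - 20765) - 26449 = -20765 - 26449 = -47214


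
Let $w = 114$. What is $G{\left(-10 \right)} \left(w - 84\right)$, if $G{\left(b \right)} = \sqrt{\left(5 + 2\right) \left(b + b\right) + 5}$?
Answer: $90 i \sqrt{15} \approx 348.57 i$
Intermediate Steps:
$G{\left(b \right)} = \sqrt{5 + 14 b}$ ($G{\left(b \right)} = \sqrt{7 \cdot 2 b + 5} = \sqrt{14 b + 5} = \sqrt{5 + 14 b}$)
$G{\left(-10 \right)} \left(w - 84\right) = \sqrt{5 + 14 \left(-10\right)} \left(114 - 84\right) = \sqrt{5 - 140} \cdot 30 = \sqrt{-135} \cdot 30 = 3 i \sqrt{15} \cdot 30 = 90 i \sqrt{15}$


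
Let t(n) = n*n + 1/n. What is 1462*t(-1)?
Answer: 0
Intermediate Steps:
t(n) = 1/n + n² (t(n) = n² + 1/n = 1/n + n²)
1462*t(-1) = 1462*((1 + (-1)³)/(-1)) = 1462*(-(1 - 1)) = 1462*(-1*0) = 1462*0 = 0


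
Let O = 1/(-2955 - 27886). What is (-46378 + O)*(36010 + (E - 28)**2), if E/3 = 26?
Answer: -55082543550490/30841 ≈ -1.7860e+9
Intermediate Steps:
E = 78 (E = 3*26 = 78)
O = -1/30841 (O = 1/(-30841) = -1/30841 ≈ -3.2424e-5)
(-46378 + O)*(36010 + (E - 28)**2) = (-46378 - 1/30841)*(36010 + (78 - 28)**2) = -1430343899*(36010 + 50**2)/30841 = -1430343899*(36010 + 2500)/30841 = -1430343899/30841*38510 = -55082543550490/30841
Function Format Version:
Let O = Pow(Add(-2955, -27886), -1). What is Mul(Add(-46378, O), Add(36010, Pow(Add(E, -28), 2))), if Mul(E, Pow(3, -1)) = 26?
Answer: Rational(-55082543550490, 30841) ≈ -1.7860e+9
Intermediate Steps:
E = 78 (E = Mul(3, 26) = 78)
O = Rational(-1, 30841) (O = Pow(-30841, -1) = Rational(-1, 30841) ≈ -3.2424e-5)
Mul(Add(-46378, O), Add(36010, Pow(Add(E, -28), 2))) = Mul(Add(-46378, Rational(-1, 30841)), Add(36010, Pow(Add(78, -28), 2))) = Mul(Rational(-1430343899, 30841), Add(36010, Pow(50, 2))) = Mul(Rational(-1430343899, 30841), Add(36010, 2500)) = Mul(Rational(-1430343899, 30841), 38510) = Rational(-55082543550490, 30841)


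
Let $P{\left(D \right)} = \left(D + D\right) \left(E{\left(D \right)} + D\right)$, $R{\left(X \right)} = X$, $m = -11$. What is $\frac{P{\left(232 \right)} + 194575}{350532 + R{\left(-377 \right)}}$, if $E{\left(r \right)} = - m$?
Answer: $\frac{307327}{350155} \approx 0.87769$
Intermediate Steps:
$E{\left(r \right)} = 11$ ($E{\left(r \right)} = \left(-1\right) \left(-11\right) = 11$)
$P{\left(D \right)} = 2 D \left(11 + D\right)$ ($P{\left(D \right)} = \left(D + D\right) \left(11 + D\right) = 2 D \left(11 + D\right)$)
$\frac{P{\left(232 \right)} + 194575}{350532 + R{\left(-377 \right)}} = \frac{2 \cdot 232 \left(11 + 232\right) + 194575}{350532 - 377} = \frac{2 \cdot 232 \cdot 243 + 194575}{350155} = \left(112752 + 194575\right) \frac{1}{350155} = 307327 \cdot \frac{1}{350155} = \frac{307327}{350155}$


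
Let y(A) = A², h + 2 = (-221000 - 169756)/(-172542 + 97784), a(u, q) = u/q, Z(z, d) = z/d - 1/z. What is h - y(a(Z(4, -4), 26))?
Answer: 1303691445/404291264 ≈ 3.2246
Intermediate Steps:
Z(z, d) = -1/z + z/d
h = 120620/37379 (h = -2 + (-221000 - 169756)/(-172542 + 97784) = -2 - 390756/(-74758) = -2 - 390756*(-1/74758) = -2 + 195378/37379 = 120620/37379 ≈ 3.2269)
h - y(a(Z(4, -4), 26)) = 120620/37379 - ((-1/4 + 4/(-4))/26)² = 120620/37379 - ((-1*¼ + 4*(-¼))*(1/26))² = 120620/37379 - ((-¼ - 1)*(1/26))² = 120620/37379 - (-5/4*1/26)² = 120620/37379 - (-5/104)² = 120620/37379 - 1*25/10816 = 120620/37379 - 25/10816 = 1303691445/404291264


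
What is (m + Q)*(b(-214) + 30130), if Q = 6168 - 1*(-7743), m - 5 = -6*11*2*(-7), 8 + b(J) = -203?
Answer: 443997960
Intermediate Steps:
b(J) = -211 (b(J) = -8 - 203 = -211)
m = 929 (m = 5 - 6*11*2*(-7) = 5 - 132*(-7) = 5 - 6*(-154) = 5 + 924 = 929)
Q = 13911 (Q = 6168 + 7743 = 13911)
(m + Q)*(b(-214) + 30130) = (929 + 13911)*(-211 + 30130) = 14840*29919 = 443997960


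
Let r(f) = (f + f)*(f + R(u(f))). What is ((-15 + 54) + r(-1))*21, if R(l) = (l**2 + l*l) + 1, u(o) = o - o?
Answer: 819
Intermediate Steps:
u(o) = 0
R(l) = 1 + 2*l**2 (R(l) = (l**2 + l**2) + 1 = 2*l**2 + 1 = 1 + 2*l**2)
r(f) = 2*f*(1 + f) (r(f) = (f + f)*(f + (1 + 2*0**2)) = (2*f)*(f + (1 + 2*0)) = (2*f)*(f + (1 + 0)) = (2*f)*(f + 1) = (2*f)*(1 + f) = 2*f*(1 + f))
((-15 + 54) + r(-1))*21 = ((-15 + 54) + 2*(-1)*(1 - 1))*21 = (39 + 2*(-1)*0)*21 = (39 + 0)*21 = 39*21 = 819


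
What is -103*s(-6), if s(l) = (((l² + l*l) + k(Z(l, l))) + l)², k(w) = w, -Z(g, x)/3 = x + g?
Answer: -1071612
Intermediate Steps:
Z(g, x) = -3*g - 3*x (Z(g, x) = -3*(x + g) = -3*(g + x) = -3*g - 3*x)
s(l) = (-5*l + 2*l²)² (s(l) = (((l² + l*l) + (-3*l - 3*l)) + l)² = (((l² + l²) - 6*l) + l)² = ((2*l² - 6*l) + l)² = ((-6*l + 2*l²) + l)² = (-5*l + 2*l²)²)
-103*s(-6) = -103*(-6)²*(-5 + 2*(-6))² = -3708*(-5 - 12)² = -3708*(-17)² = -3708*289 = -103*10404 = -1071612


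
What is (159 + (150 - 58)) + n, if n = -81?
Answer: 170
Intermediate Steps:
(159 + (150 - 58)) + n = (159 + (150 - 58)) - 81 = (159 + 92) - 81 = 251 - 81 = 170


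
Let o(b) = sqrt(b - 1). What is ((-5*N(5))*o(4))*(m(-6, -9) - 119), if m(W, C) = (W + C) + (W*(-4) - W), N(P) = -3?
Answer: -1560*sqrt(3) ≈ -2702.0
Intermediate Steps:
o(b) = sqrt(-1 + b)
m(W, C) = C - 4*W (m(W, C) = (C + W) + (-4*W - W) = (C + W) - 5*W = C - 4*W)
((-5*N(5))*o(4))*(m(-6, -9) - 119) = ((-5*(-3))*sqrt(-1 + 4))*((-9 - 4*(-6)) - 119) = (15*sqrt(3))*((-9 + 24) - 119) = (15*sqrt(3))*(15 - 119) = (15*sqrt(3))*(-104) = -1560*sqrt(3)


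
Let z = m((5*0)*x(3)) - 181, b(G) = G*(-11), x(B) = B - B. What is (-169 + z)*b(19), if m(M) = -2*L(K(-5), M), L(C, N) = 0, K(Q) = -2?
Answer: 73150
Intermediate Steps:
x(B) = 0
b(G) = -11*G
m(M) = 0 (m(M) = -2*0 = 0)
z = -181 (z = 0 - 181 = -181)
(-169 + z)*b(19) = (-169 - 181)*(-11*19) = -350*(-209) = 73150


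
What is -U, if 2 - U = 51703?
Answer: 51701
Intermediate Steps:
U = -51701 (U = 2 - 1*51703 = 2 - 51703 = -51701)
-U = -1*(-51701) = 51701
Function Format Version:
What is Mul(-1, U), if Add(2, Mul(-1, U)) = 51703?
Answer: 51701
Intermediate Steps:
U = -51701 (U = Add(2, Mul(-1, 51703)) = Add(2, -51703) = -51701)
Mul(-1, U) = Mul(-1, -51701) = 51701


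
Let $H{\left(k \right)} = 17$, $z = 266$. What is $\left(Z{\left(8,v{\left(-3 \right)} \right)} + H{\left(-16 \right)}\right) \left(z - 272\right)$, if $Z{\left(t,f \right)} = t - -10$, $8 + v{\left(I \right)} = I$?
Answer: $-210$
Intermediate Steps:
$v{\left(I \right)} = -8 + I$
$Z{\left(t,f \right)} = 10 + t$ ($Z{\left(t,f \right)} = t + 10 = 10 + t$)
$\left(Z{\left(8,v{\left(-3 \right)} \right)} + H{\left(-16 \right)}\right) \left(z - 272\right) = \left(\left(10 + 8\right) + 17\right) \left(266 - 272\right) = \left(18 + 17\right) \left(-6\right) = 35 \left(-6\right) = -210$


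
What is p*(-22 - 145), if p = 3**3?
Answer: -4509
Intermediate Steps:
p = 27
p*(-22 - 145) = 27*(-22 - 145) = 27*(-167) = -4509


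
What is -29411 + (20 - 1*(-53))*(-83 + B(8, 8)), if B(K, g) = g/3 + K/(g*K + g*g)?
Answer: -1692997/48 ≈ -35271.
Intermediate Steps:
B(K, g) = g/3 + K/(g² + K*g) (B(K, g) = g*(⅓) + K/(K*g + g²) = g/3 + K/(g² + K*g))
-29411 + (20 - 1*(-53))*(-83 + B(8, 8)) = -29411 + (20 - 1*(-53))*(-83 + (⅓)*(8³ + 3*8 + 8*8²)/(8*(8 + 8))) = -29411 + (20 + 53)*(-83 + (⅓)*(⅛)*(512 + 24 + 8*64)/16) = -29411 + 73*(-83 + (⅓)*(⅛)*(1/16)*(512 + 24 + 512)) = -29411 + 73*(-83 + (⅓)*(⅛)*(1/16)*1048) = -29411 + 73*(-83 + 131/48) = -29411 + 73*(-3853/48) = -29411 - 281269/48 = -1692997/48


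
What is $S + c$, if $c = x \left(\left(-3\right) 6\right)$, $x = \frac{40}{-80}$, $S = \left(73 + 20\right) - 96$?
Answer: $6$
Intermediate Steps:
$S = -3$ ($S = 93 - 96 = -3$)
$x = - \frac{1}{2}$ ($x = 40 \left(- \frac{1}{80}\right) = - \frac{1}{2} \approx -0.5$)
$c = 9$ ($c = - \frac{\left(-3\right) 6}{2} = \left(- \frac{1}{2}\right) \left(-18\right) = 9$)
$S + c = -3 + 9 = 6$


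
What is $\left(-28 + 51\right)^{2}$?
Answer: $529$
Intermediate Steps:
$\left(-28 + 51\right)^{2} = 23^{2} = 529$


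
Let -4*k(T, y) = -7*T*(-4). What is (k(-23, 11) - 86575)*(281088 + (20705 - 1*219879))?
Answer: -7078516396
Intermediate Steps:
k(T, y) = -7*T (k(T, y) = -(-7*T)*(-4)/4 = -7*T)
(k(-23, 11) - 86575)*(281088 + (20705 - 1*219879)) = (-7*(-23) - 86575)*(281088 + (20705 - 1*219879)) = (161 - 86575)*(281088 + (20705 - 219879)) = -86414*(281088 - 199174) = -86414*81914 = -7078516396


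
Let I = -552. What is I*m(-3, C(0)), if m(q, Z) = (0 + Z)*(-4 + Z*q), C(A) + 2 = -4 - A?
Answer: 46368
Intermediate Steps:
C(A) = -6 - A (C(A) = -2 + (-4 - A) = -6 - A)
m(q, Z) = Z*(-4 + Z*q)
I*m(-3, C(0)) = -552*(-6 - 1*0)*(-4 + (-6 - 1*0)*(-3)) = -552*(-6 + 0)*(-4 + (-6 + 0)*(-3)) = -(-3312)*(-4 - 6*(-3)) = -(-3312)*(-4 + 18) = -(-3312)*14 = -552*(-84) = 46368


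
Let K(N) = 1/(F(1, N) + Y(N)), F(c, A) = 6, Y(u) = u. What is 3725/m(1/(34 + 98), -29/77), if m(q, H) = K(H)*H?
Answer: -1612925/29 ≈ -55618.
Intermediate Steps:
K(N) = 1/(6 + N)
m(q, H) = H/(6 + H)
3725/m(1/(34 + 98), -29/77) = 3725/(((-29/77)/(6 - 29/77))) = 3725/(((-29*1/77)/(6 - 29*1/77))) = 3725/((-29/(77*(6 - 29/77)))) = 3725/((-29/(77*433/77))) = 3725/((-29/77*77/433)) = 3725/(-29/433) = 3725*(-433/29) = -1612925/29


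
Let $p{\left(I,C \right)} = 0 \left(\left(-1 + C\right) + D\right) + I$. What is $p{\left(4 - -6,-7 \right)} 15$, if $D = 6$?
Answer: $150$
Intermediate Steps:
$p{\left(I,C \right)} = I$ ($p{\left(I,C \right)} = 0 \left(\left(-1 + C\right) + 6\right) + I = 0 \left(5 + C\right) + I = 0 + I = I$)
$p{\left(4 - -6,-7 \right)} 15 = \left(4 - -6\right) 15 = \left(4 + 6\right) 15 = 10 \cdot 15 = 150$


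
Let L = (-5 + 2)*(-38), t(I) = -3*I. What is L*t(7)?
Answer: -2394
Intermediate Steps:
L = 114 (L = -3*(-38) = 114)
L*t(7) = 114*(-3*7) = 114*(-21) = -2394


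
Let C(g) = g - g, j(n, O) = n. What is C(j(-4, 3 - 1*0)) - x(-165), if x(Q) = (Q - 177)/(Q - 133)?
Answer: -171/149 ≈ -1.1477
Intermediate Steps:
x(Q) = (-177 + Q)/(-133 + Q)
C(g) = 0
C(j(-4, 3 - 1*0)) - x(-165) = 0 - (-177 - 165)/(-133 - 165) = 0 - (-342)/(-298) = 0 - (-1)*(-342)/298 = 0 - 1*171/149 = 0 - 171/149 = -171/149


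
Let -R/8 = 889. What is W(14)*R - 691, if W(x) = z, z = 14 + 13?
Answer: -192715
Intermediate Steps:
R = -7112 (R = -8*889 = -7112)
z = 27
W(x) = 27
W(14)*R - 691 = 27*(-7112) - 691 = -192024 - 691 = -192715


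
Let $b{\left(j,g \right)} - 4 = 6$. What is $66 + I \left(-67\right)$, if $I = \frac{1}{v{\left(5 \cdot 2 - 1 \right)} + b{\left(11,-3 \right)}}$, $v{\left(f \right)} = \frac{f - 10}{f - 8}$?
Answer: $\frac{527}{9} \approx 58.556$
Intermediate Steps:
$b{\left(j,g \right)} = 10$ ($b{\left(j,g \right)} = 4 + 6 = 10$)
$v{\left(f \right)} = \frac{-10 + f}{-8 + f}$
$I = \frac{1}{9}$ ($I = \frac{1}{\frac{-10 + \left(5 \cdot 2 - 1\right)}{-8 + \left(5 \cdot 2 - 1\right)} + 10} = \frac{1}{\frac{-10 + \left(10 - 1\right)}{-8 + \left(10 - 1\right)} + 10} = \frac{1}{\frac{-10 + 9}{-8 + 9} + 10} = \frac{1}{1^{-1} \left(-1\right) + 10} = \frac{1}{1 \left(-1\right) + 10} = \frac{1}{-1 + 10} = \frac{1}{9} \approx 0.11111$)
$66 + I \left(-67\right) = 66 + \frac{1}{9} \left(-67\right) = 66 - \frac{67}{9} = \frac{527}{9}$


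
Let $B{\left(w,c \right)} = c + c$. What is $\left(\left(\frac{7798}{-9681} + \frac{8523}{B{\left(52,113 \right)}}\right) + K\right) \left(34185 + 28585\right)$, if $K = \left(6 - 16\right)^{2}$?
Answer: $\frac{1343006362825}{156279} \approx 8.5936 \cdot 10^{6}$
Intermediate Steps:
$B{\left(w,c \right)} = 2 c$
$K = 100$ ($K = \left(-10\right)^{2} = 100$)
$\left(\left(\frac{7798}{-9681} + \frac{8523}{B{\left(52,113 \right)}}\right) + K\right) \left(34185 + 28585\right) = \left(\left(\frac{7798}{-9681} + \frac{8523}{2 \cdot 113}\right) + 100\right) \left(34185 + 28585\right) = \left(\left(7798 \left(- \frac{1}{9681}\right) + \frac{8523}{226}\right) + 100\right) 62770 = \left(\left(- \frac{1114}{1383} + 8523 \cdot \frac{1}{226}\right) + 100\right) 62770 = \left(\left(- \frac{1114}{1383} + \frac{8523}{226}\right) + 100\right) 62770 = \left(\frac{11535545}{312558} + 100\right) 62770 = \frac{42791345}{312558} \cdot 62770 = \frac{1343006362825}{156279}$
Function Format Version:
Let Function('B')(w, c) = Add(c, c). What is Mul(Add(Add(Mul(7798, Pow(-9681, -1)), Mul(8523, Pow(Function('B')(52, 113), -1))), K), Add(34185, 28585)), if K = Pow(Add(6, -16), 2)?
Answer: Rational(1343006362825, 156279) ≈ 8.5936e+6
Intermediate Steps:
Function('B')(w, c) = Mul(2, c)
K = 100 (K = Pow(-10, 2) = 100)
Mul(Add(Add(Mul(7798, Pow(-9681, -1)), Mul(8523, Pow(Function('B')(52, 113), -1))), K), Add(34185, 28585)) = Mul(Add(Add(Mul(7798, Pow(-9681, -1)), Mul(8523, Pow(Mul(2, 113), -1))), 100), Add(34185, 28585)) = Mul(Add(Add(Mul(7798, Rational(-1, 9681)), Mul(8523, Pow(226, -1))), 100), 62770) = Mul(Add(Add(Rational(-1114, 1383), Mul(8523, Rational(1, 226))), 100), 62770) = Mul(Add(Add(Rational(-1114, 1383), Rational(8523, 226)), 100), 62770) = Mul(Add(Rational(11535545, 312558), 100), 62770) = Mul(Rational(42791345, 312558), 62770) = Rational(1343006362825, 156279)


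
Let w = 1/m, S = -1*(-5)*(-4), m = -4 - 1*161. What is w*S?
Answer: 4/33 ≈ 0.12121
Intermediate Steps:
m = -165 (m = -4 - 161 = -165)
S = -20 (S = 5*(-4) = -20)
w = -1/165 (w = 1/(-165) = -1/165 ≈ -0.0060606)
w*S = -1/165*(-20) = 4/33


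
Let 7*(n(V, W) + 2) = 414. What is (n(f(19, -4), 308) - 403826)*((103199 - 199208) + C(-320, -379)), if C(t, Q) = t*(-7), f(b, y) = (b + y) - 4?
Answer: 265027013758/7 ≈ 3.7861e+10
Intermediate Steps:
f(b, y) = -4 + b + y
n(V, W) = 400/7 (n(V, W) = -2 + (⅐)*414 = -2 + 414/7 = 400/7)
C(t, Q) = -7*t
(n(f(19, -4), 308) - 403826)*((103199 - 199208) + C(-320, -379)) = (400/7 - 403826)*((103199 - 199208) - 7*(-320)) = -2826382*(-96009 + 2240)/7 = -2826382/7*(-93769) = 265027013758/7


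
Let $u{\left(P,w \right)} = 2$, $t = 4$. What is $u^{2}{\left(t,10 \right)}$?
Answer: $4$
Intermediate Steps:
$u^{2}{\left(t,10 \right)} = 2^{2} = 4$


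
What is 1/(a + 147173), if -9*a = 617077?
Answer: 9/707480 ≈ 1.2721e-5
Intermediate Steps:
a = -617077/9 (a = -⅑*617077 = -617077/9 ≈ -68564.)
1/(a + 147173) = 1/(-617077/9 + 147173) = 1/(707480/9) = 9/707480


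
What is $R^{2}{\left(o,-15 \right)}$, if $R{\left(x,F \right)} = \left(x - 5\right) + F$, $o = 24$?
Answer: $16$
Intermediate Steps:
$R{\left(x,F \right)} = -5 + F + x$ ($R{\left(x,F \right)} = \left(-5 + x\right) + F = -5 + F + x$)
$R^{2}{\left(o,-15 \right)} = \left(-5 - 15 + 24\right)^{2} = 4^{2} = 16$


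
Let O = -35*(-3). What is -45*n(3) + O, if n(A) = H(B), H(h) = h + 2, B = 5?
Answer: -210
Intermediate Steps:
H(h) = 2 + h
O = 105
n(A) = 7 (n(A) = 2 + 5 = 7)
-45*n(3) + O = -45*7 + 105 = -315 + 105 = -210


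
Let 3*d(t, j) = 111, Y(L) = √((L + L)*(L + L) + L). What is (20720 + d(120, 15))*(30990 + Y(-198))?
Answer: 643259430 + 62271*√17402 ≈ 6.5147e+8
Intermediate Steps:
Y(L) = √(L + 4*L²) (Y(L) = √((2*L)*(2*L) + L) = √(4*L² + L) = √(L + 4*L²))
d(t, j) = 37 (d(t, j) = (⅓)*111 = 37)
(20720 + d(120, 15))*(30990 + Y(-198)) = (20720 + 37)*(30990 + √(-198*(1 + 4*(-198)))) = 20757*(30990 + √(-198*(1 - 792))) = 20757*(30990 + √(-198*(-791))) = 20757*(30990 + √156618) = 20757*(30990 + 3*√17402) = 643259430 + 62271*√17402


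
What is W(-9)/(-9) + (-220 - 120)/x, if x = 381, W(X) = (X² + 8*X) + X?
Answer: -340/381 ≈ -0.89239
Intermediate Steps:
W(X) = X² + 9*X
W(-9)/(-9) + (-220 - 120)/x = -9*(9 - 9)/(-9) + (-220 - 120)/381 = -9*0*(-⅑) - 340*1/381 = 0*(-⅑) - 340/381 = 0 - 340/381 = -340/381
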